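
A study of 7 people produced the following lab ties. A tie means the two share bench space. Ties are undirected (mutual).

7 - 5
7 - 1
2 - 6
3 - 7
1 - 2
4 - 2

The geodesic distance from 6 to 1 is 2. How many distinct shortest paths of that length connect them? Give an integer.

1

The shortest distance is 2, and the only length-2 path is 6–2–1. So there is exactly 1 shortest path.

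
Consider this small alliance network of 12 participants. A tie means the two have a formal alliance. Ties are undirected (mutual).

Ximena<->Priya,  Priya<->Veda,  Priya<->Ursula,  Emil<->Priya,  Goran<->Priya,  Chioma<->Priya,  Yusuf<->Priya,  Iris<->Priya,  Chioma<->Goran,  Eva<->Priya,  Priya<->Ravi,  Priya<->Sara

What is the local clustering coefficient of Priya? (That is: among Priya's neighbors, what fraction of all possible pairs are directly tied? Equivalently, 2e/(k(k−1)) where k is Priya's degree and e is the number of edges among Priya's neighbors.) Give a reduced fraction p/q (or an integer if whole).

1/55

Priya's neighbors: Chioma, Emil, Eva, Goran, Iris, Ravi, Sara, Ursula, Veda, Ximena, and Yusuf (k = 11).
Possible neighbor pairs: C(11,2) = 55. Edges among them: Chioma–Goran → e = 1.
Clustering(Priya) = 1/55.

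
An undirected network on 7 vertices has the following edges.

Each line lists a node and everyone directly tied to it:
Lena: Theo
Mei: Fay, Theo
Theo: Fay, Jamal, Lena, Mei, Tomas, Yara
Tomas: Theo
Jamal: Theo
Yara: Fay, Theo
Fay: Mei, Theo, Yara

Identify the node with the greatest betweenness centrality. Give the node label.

Theo

Unnormalized betweenness of each node: Fay:1/2, Jamal:0, Lena:0, Mei:0, Theo:25/2, Tomas:0, Yara:0.
Theo has the largest value, 25/2, making it the main broker — the node through which the most shortest paths run.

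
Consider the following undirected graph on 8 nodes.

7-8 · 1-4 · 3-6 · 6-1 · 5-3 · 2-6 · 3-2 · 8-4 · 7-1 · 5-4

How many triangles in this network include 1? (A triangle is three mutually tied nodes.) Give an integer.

0

1's neighbors are 4, 6, and 7, but none of them are tied to each other, so no triangle contains 1.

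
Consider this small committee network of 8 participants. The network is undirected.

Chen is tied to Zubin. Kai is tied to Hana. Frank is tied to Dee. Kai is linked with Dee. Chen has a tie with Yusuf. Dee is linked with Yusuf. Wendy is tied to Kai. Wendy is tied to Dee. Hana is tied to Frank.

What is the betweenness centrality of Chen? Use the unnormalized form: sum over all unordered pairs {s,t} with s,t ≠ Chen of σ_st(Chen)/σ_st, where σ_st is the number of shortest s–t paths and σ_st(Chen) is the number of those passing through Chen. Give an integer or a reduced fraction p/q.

6

Pairs whose geodesics pass through Chen — Zubin–Yusuf: 1; Zubin–Kai: 1; Zubin–Dee: 1; Zubin–Hana: 2/2; Zubin–Frank: 1; Zubin–Wendy: 1.
All other pairs contribute 0.
Summing the contributions gives betweenness(Chen) = 6.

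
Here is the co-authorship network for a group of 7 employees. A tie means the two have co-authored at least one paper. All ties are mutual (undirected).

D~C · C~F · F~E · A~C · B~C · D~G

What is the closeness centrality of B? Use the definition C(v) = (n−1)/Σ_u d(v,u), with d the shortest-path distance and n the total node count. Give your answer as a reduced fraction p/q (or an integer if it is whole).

6/13

Distances from B: A:2, C:1, D:2, E:3, F:2, G:3. Sum = 13.
n = 7, so closeness = 6/13.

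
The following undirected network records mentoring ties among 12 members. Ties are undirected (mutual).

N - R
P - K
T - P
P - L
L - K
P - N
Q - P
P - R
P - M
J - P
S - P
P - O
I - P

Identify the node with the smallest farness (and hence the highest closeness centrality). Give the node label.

Farness (sum of distances to all others) for each node — I:21, J:21, K:20, L:20, M:21, N:20, O:21, P:11, Q:21, R:20, S:21, T:21.
The smallest farness is 11, for P, so P has the highest closeness.

P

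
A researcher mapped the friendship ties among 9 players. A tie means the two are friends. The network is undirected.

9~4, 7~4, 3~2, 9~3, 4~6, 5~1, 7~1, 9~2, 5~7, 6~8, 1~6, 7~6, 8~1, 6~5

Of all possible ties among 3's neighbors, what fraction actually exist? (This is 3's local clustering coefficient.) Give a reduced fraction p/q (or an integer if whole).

3's neighbors: 2 and 9 (k = 2).
Possible neighbor pairs: C(2,2) = 1. Edges among them: 2–9 → e = 1.
Clustering(3) = 1/1.

1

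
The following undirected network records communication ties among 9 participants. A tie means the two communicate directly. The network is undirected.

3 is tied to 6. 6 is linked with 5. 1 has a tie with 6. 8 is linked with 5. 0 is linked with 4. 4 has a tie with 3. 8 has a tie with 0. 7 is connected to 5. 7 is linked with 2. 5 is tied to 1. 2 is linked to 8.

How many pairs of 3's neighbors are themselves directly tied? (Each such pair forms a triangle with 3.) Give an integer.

0

3's neighbors are 4 and 6, but none of them are tied to each other, so no triangle contains 3.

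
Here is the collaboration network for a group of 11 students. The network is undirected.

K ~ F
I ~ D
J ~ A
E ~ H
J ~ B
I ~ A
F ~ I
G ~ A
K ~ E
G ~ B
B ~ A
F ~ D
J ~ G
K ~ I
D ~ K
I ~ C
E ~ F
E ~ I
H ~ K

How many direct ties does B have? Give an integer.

3

B is directly tied to A, G, and J. That is 3 neighbors, so the degree of B is 3.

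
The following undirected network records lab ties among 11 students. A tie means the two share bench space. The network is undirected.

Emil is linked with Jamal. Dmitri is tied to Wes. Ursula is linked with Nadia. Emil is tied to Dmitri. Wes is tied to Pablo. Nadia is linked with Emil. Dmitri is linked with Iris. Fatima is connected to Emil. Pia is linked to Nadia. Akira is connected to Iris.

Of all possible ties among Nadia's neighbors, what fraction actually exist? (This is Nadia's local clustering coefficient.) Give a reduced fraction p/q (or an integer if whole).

Nadia's neighbors: Emil, Pia, and Ursula (k = 3).
Possible neighbor pairs: C(3,2) = 3. Edges among them: none → e = 0.
Clustering(Nadia) = 0/3 = 0.

0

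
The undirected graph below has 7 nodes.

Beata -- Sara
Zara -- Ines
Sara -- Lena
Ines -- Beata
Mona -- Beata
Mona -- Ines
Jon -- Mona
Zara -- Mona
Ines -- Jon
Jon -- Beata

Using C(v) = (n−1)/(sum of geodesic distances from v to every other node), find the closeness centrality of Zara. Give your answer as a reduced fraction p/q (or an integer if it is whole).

Distances from Zara: Beata:2, Ines:1, Jon:2, Lena:4, Mona:1, Sara:3. Sum = 13.
n = 7, so closeness = 6/13.

6/13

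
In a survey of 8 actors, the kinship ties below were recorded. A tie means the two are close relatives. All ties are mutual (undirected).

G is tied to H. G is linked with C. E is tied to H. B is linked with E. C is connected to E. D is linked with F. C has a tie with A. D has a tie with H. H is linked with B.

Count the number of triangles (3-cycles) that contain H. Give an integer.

H's neighbors: B, D, E, and G.
Neighbor pairs that are themselves tied: H–B–E. Each forms one triangle with H, for 1 in total.

1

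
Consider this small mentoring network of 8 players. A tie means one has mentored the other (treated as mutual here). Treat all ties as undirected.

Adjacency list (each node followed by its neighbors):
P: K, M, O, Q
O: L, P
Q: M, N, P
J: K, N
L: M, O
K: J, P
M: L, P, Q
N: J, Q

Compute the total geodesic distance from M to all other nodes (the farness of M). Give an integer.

Distances from M: J:3, K:2, L:1, N:2, O:2, P:1, Q:1.
Sum = 3 + 2 + 1 + 2 + 2 + 1 + 1 = 12.

12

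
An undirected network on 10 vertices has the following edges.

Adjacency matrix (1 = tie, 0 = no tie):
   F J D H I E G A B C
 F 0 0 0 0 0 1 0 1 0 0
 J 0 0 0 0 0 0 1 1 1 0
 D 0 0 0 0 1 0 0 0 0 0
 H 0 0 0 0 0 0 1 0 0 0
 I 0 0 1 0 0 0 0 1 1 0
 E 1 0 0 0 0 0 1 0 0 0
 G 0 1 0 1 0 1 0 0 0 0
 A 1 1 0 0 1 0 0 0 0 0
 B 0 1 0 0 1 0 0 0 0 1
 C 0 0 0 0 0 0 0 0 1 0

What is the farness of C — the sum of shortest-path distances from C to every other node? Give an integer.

Distances from C: A:3, B:1, D:3, E:4, F:4, G:3, H:4, I:2, J:2.
Sum = 3 + 1 + 3 + 4 + 4 + 3 + 4 + 2 + 2 = 26.

26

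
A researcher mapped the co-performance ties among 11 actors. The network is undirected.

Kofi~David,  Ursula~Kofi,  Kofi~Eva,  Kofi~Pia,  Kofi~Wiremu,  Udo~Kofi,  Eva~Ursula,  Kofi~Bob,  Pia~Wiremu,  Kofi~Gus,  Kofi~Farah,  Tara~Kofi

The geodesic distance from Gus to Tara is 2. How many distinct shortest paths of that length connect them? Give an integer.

1

The shortest distance is 2, and the only length-2 path is Gus–Kofi–Tara. So there is exactly 1 shortest path.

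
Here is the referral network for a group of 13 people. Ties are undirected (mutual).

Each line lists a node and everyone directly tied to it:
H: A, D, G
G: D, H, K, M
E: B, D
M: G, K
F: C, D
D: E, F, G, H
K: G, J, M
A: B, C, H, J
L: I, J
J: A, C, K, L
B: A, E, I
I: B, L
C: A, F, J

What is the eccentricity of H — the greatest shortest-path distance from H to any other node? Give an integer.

Distances from H: A:1, B:2, C:2, D:1, E:2, F:2, G:1, I:3, J:2, K:2, L:3, M:2.
The largest is 3 (to I and L), so the eccentricity of H is 3.

3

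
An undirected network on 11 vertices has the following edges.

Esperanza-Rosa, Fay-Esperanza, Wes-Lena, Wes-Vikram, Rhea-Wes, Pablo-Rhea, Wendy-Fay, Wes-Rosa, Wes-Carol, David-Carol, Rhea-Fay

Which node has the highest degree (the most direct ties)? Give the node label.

Degrees — Carol:2, David:1, Esperanza:2, Fay:3, Lena:1, Pablo:1, Rhea:3, Rosa:2, Vikram:1, Wendy:1, Wes:5.
The maximum is 5, attained only by Wes.

Wes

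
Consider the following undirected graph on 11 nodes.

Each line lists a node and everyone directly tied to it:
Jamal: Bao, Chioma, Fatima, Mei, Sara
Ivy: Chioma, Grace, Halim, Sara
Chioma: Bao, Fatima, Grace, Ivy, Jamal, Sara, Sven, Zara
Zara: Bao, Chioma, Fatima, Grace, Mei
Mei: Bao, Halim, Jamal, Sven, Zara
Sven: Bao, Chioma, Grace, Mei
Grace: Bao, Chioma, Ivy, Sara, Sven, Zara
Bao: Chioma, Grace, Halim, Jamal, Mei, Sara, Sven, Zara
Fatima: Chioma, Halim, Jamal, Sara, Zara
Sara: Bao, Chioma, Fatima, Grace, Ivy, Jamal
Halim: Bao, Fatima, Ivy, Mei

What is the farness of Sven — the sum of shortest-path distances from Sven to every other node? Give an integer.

16

Distances from Sven: Bao:1, Chioma:1, Fatima:2, Grace:1, Halim:2, Ivy:2, Jamal:2, Mei:1, Sara:2, Zara:2.
Sum = 1 + 1 + 2 + 1 + 2 + 2 + 2 + 1 + 2 + 2 = 16.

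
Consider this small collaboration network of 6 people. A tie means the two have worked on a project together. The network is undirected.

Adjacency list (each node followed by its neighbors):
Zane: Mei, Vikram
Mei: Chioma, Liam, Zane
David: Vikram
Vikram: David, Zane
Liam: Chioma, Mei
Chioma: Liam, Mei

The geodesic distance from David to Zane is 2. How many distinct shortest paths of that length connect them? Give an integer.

1

The shortest distance is 2, and the only length-2 path is David–Vikram–Zane. So there is exactly 1 shortest path.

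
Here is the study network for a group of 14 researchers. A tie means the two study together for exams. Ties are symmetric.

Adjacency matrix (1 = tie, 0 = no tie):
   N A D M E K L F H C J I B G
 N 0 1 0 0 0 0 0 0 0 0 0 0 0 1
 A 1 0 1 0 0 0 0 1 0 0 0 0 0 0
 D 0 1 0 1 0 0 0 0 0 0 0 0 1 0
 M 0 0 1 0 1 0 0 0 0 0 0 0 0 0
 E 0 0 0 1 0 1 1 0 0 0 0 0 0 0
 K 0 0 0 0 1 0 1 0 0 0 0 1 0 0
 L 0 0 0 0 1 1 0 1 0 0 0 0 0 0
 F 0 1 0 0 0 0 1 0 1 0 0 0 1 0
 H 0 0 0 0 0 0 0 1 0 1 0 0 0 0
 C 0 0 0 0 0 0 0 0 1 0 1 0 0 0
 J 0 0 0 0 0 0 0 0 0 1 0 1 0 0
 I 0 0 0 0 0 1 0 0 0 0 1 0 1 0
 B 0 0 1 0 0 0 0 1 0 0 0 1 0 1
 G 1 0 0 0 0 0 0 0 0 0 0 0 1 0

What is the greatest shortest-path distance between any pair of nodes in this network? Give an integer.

Eccentricity of each node (its greatest distance to any other): A:4, B:3, C:5, D:4, E:4, F:3, G:4, H:4, I:3, J:4, K:4, L:3, M:5, N:4.
The maximum eccentricity is 5, realized for instance by the pair M–C via M – D – A – F – H – C. So the diameter is 5.

5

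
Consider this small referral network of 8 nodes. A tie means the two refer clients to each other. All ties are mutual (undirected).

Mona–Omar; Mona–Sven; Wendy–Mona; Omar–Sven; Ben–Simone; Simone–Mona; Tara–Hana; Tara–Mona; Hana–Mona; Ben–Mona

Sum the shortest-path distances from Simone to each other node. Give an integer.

12

Distances from Simone: Ben:1, Hana:2, Mona:1, Omar:2, Sven:2, Tara:2, Wendy:2.
Sum = 1 + 2 + 1 + 2 + 2 + 2 + 2 = 12.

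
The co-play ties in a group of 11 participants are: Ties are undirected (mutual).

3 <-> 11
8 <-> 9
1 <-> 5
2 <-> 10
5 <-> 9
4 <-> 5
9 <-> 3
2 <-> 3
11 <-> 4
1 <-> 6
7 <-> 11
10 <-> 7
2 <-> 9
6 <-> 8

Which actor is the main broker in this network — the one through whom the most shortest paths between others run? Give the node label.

Unnormalized betweenness of each node: 1:17/6, 2:22/3, 3:16/3, 4:29/6, 5:34/3, 6:1, 7:2, 8:31/6, 9:53/3, 10:7/3, 11:49/6.
9 has the largest value, 53/3, making it the main broker — the node through which the most shortest paths run.

9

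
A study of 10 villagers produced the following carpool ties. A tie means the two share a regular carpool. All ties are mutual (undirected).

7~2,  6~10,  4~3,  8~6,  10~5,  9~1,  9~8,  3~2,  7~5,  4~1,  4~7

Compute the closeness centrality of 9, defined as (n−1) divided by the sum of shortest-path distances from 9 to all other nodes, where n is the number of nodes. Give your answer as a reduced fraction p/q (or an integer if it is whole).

9/23

Distances from 9: 1:1, 2:4, 3:3, 4:2, 5:4, 6:2, 7:3, 8:1, 10:3. Sum = 23.
n = 10, so closeness = 9/23.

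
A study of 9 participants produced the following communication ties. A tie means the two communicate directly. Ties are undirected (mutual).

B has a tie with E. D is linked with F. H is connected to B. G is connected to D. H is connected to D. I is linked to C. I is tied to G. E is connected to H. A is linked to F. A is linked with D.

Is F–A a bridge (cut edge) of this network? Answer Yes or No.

No

Even without that edge, F still reaches A via F – D – A, so the network stays connected. Not a bridge.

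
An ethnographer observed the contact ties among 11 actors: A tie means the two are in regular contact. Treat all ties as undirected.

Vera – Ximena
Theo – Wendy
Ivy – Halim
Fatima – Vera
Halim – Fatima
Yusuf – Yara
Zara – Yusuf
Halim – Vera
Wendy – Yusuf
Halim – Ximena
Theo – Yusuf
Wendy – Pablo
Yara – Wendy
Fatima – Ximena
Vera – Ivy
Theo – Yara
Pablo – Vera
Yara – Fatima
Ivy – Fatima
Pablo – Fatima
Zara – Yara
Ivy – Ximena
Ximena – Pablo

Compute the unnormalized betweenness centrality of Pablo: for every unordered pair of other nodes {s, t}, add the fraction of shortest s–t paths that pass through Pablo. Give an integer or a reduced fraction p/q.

6

Pairs whose geodesics pass through Pablo — Theo–Vera: 1/2; Theo–Ximena: 1/2; Wendy–Vera: 1; Wendy–Ximena: 1; Wendy–Fatima: 1/2; Wendy–Ivy: 3/4; Wendy–Halim: 3/4; Yusuf–Vera: 1/2; Yusuf–Ximena: 1/2.
All other pairs contribute 0.
Summing the contributions gives betweenness(Pablo) = 6.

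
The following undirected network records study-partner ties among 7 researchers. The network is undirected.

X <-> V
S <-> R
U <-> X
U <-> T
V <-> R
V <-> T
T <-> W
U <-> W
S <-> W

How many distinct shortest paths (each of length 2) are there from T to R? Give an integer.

The shortest distance is 2, and the only length-2 path is T–V–R. So there is exactly 1 shortest path.

1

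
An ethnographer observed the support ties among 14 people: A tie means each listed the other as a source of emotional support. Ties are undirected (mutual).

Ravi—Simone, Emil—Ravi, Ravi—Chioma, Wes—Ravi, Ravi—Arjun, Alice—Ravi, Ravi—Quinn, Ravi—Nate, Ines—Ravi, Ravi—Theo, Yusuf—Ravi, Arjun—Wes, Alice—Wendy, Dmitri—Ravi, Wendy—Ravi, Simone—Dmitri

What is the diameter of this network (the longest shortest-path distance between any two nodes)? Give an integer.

Eccentricity of each node (its greatest distance to any other): Alice:2, Arjun:2, Chioma:2, Dmitri:2, Emil:2, Ines:2, Nate:2, Quinn:2, Ravi:1, Simone:2, Theo:2, Wendy:2, Wes:2, Yusuf:2.
The maximum eccentricity is 2, realized for instance by the pair Quinn–Simone via Quinn – Ravi – Simone. So the diameter is 2.

2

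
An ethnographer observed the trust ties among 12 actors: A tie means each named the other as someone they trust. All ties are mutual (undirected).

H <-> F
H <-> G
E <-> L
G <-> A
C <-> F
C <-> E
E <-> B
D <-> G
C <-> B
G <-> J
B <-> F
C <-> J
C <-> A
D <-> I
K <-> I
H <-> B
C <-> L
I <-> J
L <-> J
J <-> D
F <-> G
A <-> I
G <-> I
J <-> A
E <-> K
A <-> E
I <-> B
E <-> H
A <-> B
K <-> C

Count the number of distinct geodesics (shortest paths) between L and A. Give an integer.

The shortest distance is 2. The length-2 paths are: L–C–A; L–J–A; L–E–A.
That gives 3 distinct shortest paths.

3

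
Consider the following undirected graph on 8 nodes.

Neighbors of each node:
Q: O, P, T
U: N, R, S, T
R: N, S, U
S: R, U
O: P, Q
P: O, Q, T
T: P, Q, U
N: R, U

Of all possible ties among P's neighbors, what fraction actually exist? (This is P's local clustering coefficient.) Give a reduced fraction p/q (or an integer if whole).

2/3

P's neighbors: O, Q, and T (k = 3).
Possible neighbor pairs: C(3,2) = 3. Edges among them: O–Q, Q–T → e = 2.
Clustering(P) = 2/3.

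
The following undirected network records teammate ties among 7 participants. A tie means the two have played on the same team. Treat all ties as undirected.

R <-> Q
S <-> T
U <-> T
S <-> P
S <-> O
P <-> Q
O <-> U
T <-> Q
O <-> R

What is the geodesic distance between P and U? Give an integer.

One shortest route is P – S – O – U, which uses 3 edges, and at distance 2 from P we only reach {O, R, T}, which does not include U. So d(P,U) = 3.

3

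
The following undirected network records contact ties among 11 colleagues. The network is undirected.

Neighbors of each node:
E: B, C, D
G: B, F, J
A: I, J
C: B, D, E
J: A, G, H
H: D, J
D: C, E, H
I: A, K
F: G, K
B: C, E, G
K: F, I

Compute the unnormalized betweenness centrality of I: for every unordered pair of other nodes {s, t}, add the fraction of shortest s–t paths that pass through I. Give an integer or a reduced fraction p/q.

Pairs whose geodesics pass through I — K–D: 1/4; K–H: 1/2; K–J: 1/2; K–A: 1; F–A: 1/2.
All other pairs contribute 0.
Summing the contributions gives betweenness(I) = 11/4.

11/4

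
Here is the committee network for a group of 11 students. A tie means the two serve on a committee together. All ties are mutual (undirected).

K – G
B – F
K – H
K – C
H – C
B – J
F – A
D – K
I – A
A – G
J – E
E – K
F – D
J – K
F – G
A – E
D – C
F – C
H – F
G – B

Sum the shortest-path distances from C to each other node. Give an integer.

Distances from C: A:2, B:2, D:1, E:2, F:1, G:2, H:1, I:3, J:2, K:1.
Sum = 2 + 2 + 1 + 2 + 1 + 2 + 1 + 3 + 2 + 1 = 17.

17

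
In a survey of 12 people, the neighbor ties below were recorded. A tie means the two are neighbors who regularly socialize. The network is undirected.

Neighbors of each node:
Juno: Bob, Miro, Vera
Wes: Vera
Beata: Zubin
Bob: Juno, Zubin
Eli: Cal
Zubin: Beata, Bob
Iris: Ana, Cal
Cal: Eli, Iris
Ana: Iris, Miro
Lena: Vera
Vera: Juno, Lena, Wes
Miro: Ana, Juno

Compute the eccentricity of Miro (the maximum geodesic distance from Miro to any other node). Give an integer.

4

Distances from Miro: Ana:1, Beata:4, Bob:2, Cal:3, Eli:4, Iris:2, Juno:1, Lena:3, Vera:2, Wes:3, Zubin:3.
The largest is 4 (to Beata and Eli), so the eccentricity of Miro is 4.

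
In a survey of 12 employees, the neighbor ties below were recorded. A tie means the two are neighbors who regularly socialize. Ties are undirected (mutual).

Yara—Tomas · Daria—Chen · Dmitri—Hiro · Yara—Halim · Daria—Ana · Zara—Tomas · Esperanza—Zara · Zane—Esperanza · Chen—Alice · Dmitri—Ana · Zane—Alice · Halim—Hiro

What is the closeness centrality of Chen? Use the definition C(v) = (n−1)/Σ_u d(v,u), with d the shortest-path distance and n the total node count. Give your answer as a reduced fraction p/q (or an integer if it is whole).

11/36

Distances from Chen: Alice:1, Ana:2, Daria:1, Dmitri:3, Esperanza:3, Halim:5, Hiro:4, Tomas:5, Yara:6, Zane:2, Zara:4. Sum = 36.
n = 12, so closeness = 11/36.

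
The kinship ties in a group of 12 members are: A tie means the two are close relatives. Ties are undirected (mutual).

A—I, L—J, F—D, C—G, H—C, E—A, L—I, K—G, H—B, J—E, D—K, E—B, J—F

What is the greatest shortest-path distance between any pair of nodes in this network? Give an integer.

Eccentricity of each node (its greatest distance to any other): A:5, B:4, C:5, D:4, E:4, F:4, G:6, H:4, I:6, J:4, K:5, L:5.
The maximum eccentricity is 6, realized for instance by the pair G–I via G – C – H – B – E – A – I. So the diameter is 6.

6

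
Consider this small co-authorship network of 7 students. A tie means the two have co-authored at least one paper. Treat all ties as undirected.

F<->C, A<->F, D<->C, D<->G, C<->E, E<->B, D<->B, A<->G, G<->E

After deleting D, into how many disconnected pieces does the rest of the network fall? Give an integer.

1

D's neighbors (B, C, and G) remain reachable from one another through other ties, so the rest of the network stays in one piece.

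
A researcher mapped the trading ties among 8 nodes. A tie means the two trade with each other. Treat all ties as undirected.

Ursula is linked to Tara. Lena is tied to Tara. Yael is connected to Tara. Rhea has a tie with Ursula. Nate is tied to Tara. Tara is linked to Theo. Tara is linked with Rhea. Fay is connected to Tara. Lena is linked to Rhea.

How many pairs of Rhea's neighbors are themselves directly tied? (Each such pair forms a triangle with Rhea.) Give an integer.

Rhea's neighbors: Lena, Tara, and Ursula.
Neighbor pairs that are themselves tied: Rhea–Lena–Tara; Rhea–Tara–Ursula. Each forms one triangle with Rhea, for 2 in total.

2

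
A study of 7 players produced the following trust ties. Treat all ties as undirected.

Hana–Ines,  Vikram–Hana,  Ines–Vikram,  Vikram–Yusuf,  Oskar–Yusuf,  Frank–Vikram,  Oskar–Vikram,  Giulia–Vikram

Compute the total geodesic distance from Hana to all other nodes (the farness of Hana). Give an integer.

Distances from Hana: Frank:2, Giulia:2, Ines:1, Oskar:2, Vikram:1, Yusuf:2.
Sum = 2 + 2 + 1 + 2 + 1 + 2 = 10.

10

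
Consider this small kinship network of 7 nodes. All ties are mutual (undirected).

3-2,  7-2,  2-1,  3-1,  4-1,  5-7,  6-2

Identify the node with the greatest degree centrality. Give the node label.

Degrees — 1:3, 2:4, 3:2, 4:1, 5:1, 6:1, 7:2.
The maximum is 4, attained only by 2.

2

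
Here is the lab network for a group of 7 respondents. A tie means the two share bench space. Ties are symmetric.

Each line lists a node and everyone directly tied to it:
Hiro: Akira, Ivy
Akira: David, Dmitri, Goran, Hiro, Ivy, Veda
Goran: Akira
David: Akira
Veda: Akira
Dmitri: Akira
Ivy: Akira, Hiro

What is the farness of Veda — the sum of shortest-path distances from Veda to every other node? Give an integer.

11

Distances from Veda: Akira:1, David:2, Dmitri:2, Goran:2, Hiro:2, Ivy:2.
Sum = 1 + 2 + 2 + 2 + 2 + 2 = 11.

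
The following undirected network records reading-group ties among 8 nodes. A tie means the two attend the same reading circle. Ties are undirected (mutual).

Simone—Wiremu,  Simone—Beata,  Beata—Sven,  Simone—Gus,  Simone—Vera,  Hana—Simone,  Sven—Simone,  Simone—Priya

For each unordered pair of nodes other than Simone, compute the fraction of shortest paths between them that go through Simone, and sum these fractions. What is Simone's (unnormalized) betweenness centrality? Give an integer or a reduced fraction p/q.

Pairs whose geodesics pass through Simone — Beata–Wiremu: 1; Beata–Priya: 1; Beata–Vera: 1; Beata–Gus: 1; Beata–Hana: 1; Sven–Wiremu: 1; Sven–Priya: 1; Sven–Vera: 1; Sven–Gus: 1; Sven–Hana: 1; Wiremu–Priya: 1; Wiremu–Vera: 1; Wiremu–Gus: 1; Wiremu–Hana: 1 … (+6 more pairs).
All other pairs contribute 0.
Summing the contributions gives betweenness(Simone) = 20.

20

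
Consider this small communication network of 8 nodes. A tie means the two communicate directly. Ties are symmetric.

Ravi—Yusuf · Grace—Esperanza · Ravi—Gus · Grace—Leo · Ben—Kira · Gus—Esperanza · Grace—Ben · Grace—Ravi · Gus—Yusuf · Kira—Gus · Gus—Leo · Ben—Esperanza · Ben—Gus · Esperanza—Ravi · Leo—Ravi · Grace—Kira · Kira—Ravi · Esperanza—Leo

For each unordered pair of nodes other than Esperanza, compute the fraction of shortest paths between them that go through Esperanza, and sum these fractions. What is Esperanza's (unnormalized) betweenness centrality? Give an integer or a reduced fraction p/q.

47/60

Pairs whose geodesics pass through Esperanza — Gus–Grace: 1/5; Ben–Leo: 1/3; Ben–Ravi: 1/4.
All other pairs contribute 0.
Summing the contributions gives betweenness(Esperanza) = 47/60.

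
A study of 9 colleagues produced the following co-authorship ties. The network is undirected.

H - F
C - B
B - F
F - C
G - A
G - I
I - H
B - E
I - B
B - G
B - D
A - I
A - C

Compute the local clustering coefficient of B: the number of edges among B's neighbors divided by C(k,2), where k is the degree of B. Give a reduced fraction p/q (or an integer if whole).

B's neighbors: C, D, E, F, G, and I (k = 6).
Possible neighbor pairs: C(6,2) = 15. Edges among them: C–F, G–I → e = 2.
Clustering(B) = 2/15.

2/15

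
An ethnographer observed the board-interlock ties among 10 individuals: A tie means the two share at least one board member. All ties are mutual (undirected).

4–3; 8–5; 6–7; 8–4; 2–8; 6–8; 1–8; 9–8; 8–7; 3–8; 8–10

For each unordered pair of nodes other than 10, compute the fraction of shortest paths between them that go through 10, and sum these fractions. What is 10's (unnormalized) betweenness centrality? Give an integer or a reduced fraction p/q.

0

No shortest path between any pair of other nodes passes through 10.
Summing the contributions gives betweenness(10) = 0.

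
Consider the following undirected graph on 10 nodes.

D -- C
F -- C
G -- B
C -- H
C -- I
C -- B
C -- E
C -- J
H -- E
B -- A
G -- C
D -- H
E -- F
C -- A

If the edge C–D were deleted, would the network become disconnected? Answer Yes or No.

Even without that edge, C still reaches D via C – H – D, so the network stays connected. Not a bridge.

No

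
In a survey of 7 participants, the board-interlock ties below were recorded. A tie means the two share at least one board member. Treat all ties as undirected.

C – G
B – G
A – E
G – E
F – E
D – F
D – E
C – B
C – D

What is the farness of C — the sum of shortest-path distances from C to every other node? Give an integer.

Distances from C: A:3, B:1, D:1, E:2, F:2, G:1.
Sum = 3 + 1 + 1 + 2 + 2 + 1 = 10.

10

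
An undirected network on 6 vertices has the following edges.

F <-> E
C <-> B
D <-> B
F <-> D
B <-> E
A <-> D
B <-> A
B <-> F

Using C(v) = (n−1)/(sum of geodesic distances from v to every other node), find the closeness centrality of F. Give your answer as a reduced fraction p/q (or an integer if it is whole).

Distances from F: A:2, B:1, C:2, D:1, E:1. Sum = 7.
n = 6, so closeness = 5/7.

5/7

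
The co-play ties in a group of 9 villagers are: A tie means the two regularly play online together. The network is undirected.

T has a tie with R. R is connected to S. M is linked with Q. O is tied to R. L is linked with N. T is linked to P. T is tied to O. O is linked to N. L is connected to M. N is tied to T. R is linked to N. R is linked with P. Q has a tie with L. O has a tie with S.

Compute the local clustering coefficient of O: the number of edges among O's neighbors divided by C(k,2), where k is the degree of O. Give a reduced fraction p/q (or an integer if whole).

O's neighbors: N, R, S, and T (k = 4).
Possible neighbor pairs: C(4,2) = 6. Edges among them: N–R, N–T, R–S, R–T → e = 4.
Clustering(O) = 4/6 = 2/3.

2/3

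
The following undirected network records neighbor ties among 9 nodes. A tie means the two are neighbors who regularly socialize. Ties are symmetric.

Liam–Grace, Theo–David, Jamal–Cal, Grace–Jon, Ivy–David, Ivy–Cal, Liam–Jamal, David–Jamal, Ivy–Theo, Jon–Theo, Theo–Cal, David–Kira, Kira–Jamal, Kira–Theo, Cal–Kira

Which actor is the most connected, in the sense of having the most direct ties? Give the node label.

Theo

Degrees — Cal:4, David:4, Grace:2, Ivy:3, Jamal:4, Jon:2, Kira:4, Liam:2, Theo:5.
The maximum is 5, attained only by Theo.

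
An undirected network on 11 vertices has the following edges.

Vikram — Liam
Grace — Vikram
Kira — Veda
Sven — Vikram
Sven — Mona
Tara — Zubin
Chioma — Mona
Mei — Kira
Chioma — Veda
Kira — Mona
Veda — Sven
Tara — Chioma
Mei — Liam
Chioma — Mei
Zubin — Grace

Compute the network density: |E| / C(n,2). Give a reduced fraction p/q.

3/11

There are 15 edges and 11 nodes, so the maximum possible is C(11,2) = 55.
Density = 15/55 = 3/11.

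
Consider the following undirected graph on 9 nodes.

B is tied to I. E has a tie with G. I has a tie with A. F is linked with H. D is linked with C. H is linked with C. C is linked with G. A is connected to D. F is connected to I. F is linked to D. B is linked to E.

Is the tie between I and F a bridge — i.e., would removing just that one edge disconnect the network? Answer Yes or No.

Even without that edge, I still reaches F via I – A – D – F, so the network stays connected. Not a bridge.

No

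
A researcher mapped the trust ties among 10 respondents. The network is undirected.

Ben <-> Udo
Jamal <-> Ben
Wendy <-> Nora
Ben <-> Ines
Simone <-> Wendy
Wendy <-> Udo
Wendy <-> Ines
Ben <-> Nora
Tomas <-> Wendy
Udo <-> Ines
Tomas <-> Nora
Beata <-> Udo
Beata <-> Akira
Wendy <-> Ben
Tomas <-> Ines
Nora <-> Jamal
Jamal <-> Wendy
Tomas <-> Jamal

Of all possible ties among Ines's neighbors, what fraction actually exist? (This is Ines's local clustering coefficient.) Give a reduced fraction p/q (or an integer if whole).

Ines's neighbors: Ben, Tomas, Udo, and Wendy (k = 4).
Possible neighbor pairs: C(4,2) = 6. Edges among them: Ben–Udo, Ben–Wendy, Tomas–Wendy, Udo–Wendy → e = 4.
Clustering(Ines) = 4/6 = 2/3.

2/3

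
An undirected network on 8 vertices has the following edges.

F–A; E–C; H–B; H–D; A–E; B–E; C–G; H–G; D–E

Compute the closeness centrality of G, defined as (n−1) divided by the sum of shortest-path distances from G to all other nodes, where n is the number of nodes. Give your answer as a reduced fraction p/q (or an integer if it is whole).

7/15

Distances from G: A:3, B:2, C:1, D:2, E:2, F:4, H:1. Sum = 15.
n = 8, so closeness = 7/15.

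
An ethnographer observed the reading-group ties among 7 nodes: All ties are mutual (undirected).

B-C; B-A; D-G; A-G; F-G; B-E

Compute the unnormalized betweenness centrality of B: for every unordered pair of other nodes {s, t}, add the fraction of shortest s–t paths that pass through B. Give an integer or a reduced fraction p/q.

9

Pairs whose geodesics pass through B — E–D: 1; E–A: 1; E–F: 1; E–G: 1; E–C: 1; D–C: 1; A–C: 1; F–C: 1; G–C: 1.
All other pairs contribute 0.
Summing the contributions gives betweenness(B) = 9.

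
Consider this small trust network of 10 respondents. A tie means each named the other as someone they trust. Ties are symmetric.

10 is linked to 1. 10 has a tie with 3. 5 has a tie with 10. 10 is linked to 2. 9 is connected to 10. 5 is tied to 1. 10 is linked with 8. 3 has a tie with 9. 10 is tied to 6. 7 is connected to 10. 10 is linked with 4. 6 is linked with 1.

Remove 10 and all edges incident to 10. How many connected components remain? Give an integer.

6

Without 10, the remaining ties split the others into: {3, 9}; {1, 5, 6}; {7}; {4}; {8}; {2}.
That's 6 separate components.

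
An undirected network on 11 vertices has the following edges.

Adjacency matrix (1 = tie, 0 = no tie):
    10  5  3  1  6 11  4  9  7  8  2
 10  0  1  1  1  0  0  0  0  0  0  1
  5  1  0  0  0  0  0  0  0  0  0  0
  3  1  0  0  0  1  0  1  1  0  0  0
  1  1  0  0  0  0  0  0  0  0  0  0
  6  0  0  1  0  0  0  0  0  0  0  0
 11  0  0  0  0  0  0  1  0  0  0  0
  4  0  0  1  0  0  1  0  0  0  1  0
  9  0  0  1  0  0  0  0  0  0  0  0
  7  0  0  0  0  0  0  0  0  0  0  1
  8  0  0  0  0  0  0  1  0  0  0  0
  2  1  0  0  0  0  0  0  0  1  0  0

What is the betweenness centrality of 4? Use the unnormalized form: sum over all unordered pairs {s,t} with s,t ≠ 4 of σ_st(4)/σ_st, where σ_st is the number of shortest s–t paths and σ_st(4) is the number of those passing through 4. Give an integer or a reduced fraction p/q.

Pairs whose geodesics pass through 4 — 10–11: 1; 10–8: 1; 5–11: 1; 5–8: 1; 3–11: 1; 3–8: 1; 1–11: 1; 1–8: 1; 6–11: 1; 6–8: 1; 11–9: 1; 11–7: 1; 11–8: 1; 11–2: 1 … (+3 more pairs).
All other pairs contribute 0.
Summing the contributions gives betweenness(4) = 17.

17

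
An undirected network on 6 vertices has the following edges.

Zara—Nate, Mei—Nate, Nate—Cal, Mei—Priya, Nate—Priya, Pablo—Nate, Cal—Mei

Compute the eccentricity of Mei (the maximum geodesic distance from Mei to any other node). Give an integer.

2

Distances from Mei: Cal:1, Nate:1, Pablo:2, Priya:1, Zara:2.
The largest is 2 (to Zara and Pablo), so the eccentricity of Mei is 2.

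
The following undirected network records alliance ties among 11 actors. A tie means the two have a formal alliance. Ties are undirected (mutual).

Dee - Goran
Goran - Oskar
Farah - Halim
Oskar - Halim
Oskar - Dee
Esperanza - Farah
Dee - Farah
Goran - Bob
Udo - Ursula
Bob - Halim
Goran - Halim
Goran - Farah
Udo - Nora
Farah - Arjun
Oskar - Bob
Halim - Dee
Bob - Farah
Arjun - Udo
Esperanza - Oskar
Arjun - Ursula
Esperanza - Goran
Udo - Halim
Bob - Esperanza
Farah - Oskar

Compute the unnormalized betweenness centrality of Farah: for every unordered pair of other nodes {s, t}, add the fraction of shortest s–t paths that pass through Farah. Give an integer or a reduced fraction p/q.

152/15

Pairs whose geodesics pass through Farah — Nora–Esperanza: 2/5; Udo–Esperanza: 2/5; Ursula–Oskar: 1/2; Ursula–Esperanza: 1; Ursula–Goran: 1/2; Ursula–Dee: 1/2; Ursula–Bob: 1/2; Arjun–Oskar: 1; Arjun–Esperanza: 1; Arjun–Goran: 1; Arjun–Dee: 1; Arjun–Bob: 1; Arjun–Halim: 1/2; Esperanza–Dee: 1/3 … (+2 more pairs).
All other pairs contribute 0.
Summing the contributions gives betweenness(Farah) = 152/15.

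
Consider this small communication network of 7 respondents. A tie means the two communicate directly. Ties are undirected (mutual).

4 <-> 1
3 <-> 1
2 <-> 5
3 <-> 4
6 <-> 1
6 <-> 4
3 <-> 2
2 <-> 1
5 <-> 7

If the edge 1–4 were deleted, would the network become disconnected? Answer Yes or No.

Even without that edge, 1 still reaches 4 via 1 – 6 – 4, so the network stays connected. Not a bridge.

No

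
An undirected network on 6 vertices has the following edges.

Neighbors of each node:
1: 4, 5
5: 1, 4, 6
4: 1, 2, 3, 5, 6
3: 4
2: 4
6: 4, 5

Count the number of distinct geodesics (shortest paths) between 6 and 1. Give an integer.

The shortest distance is 2. The length-2 paths are: 6–4–1; 6–5–1.
That gives 2 distinct shortest paths.

2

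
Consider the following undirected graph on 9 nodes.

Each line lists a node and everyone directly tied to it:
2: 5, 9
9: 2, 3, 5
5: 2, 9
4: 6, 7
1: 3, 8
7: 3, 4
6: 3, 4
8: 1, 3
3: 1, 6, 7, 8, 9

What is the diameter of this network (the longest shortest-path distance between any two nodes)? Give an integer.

4

Eccentricity of each node (its greatest distance to any other): 1:3, 2:4, 3:2, 4:4, 5:4, 6:3, 7:3, 8:3, 9:3.
The maximum eccentricity is 4, realized for instance by the pair 4–2 via 4 – 6 – 3 – 9 – 2. So the diameter is 4.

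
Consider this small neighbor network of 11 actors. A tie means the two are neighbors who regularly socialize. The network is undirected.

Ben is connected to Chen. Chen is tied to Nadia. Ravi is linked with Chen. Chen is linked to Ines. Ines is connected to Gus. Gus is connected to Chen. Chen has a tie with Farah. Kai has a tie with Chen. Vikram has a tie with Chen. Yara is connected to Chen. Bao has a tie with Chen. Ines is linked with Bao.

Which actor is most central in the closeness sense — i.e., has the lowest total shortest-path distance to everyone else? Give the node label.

Chen

Farness (sum of distances to all others) for each node — Bao:18, Ben:19, Chen:10, Farah:19, Gus:18, Ines:17, Kai:19, Nadia:19, Ravi:19, Vikram:19, Yara:19.
The smallest farness is 10, for Chen, so Chen has the highest closeness.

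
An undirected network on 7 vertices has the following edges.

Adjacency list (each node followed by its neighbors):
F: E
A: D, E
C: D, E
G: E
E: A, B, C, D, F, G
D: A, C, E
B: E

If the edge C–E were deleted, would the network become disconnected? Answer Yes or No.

Even without that edge, C still reaches E via C – D – E, so the network stays connected. Not a bridge.

No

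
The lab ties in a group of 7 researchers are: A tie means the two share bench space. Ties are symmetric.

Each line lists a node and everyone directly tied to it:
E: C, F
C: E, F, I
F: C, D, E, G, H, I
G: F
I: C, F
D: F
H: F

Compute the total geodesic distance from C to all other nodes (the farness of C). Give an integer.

Distances from C: D:2, E:1, F:1, G:2, H:2, I:1.
Sum = 2 + 1 + 1 + 2 + 2 + 1 = 9.

9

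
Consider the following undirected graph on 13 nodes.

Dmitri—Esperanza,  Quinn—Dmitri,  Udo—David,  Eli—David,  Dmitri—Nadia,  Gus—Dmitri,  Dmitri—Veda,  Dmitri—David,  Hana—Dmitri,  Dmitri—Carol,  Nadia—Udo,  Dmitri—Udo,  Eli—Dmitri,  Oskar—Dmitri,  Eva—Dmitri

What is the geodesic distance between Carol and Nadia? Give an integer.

One shortest route is Carol – Dmitri – Nadia, which uses 2 edges, and Carol and Nadia are not directly tied, so nothing shorter exists. So d(Carol,Nadia) = 2.

2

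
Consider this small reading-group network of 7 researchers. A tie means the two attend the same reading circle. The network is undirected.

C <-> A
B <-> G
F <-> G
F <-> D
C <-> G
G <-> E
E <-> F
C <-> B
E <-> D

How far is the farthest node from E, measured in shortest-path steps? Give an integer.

3

Distances from E: A:3, B:2, C:2, D:1, F:1, G:1.
The largest is 3 (to A), so the eccentricity of E is 3.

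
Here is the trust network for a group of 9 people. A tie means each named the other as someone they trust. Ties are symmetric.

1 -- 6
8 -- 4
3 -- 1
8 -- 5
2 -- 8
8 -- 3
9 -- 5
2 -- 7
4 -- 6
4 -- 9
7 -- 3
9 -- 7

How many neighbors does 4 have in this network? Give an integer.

4 is directly tied to 6, 8, and 9. That is 3 neighbors, so the degree of 4 is 3.

3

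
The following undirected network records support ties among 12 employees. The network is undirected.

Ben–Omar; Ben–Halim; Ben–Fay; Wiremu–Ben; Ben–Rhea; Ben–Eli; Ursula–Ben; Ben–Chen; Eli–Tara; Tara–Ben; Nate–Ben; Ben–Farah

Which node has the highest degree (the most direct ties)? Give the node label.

Ben

Degrees — Ben:11, Chen:1, Eli:2, Farah:1, Fay:1, Halim:1, Nate:1, Omar:1, Rhea:1, Tara:2, Ursula:1, Wiremu:1.
The maximum is 11, attained only by Ben.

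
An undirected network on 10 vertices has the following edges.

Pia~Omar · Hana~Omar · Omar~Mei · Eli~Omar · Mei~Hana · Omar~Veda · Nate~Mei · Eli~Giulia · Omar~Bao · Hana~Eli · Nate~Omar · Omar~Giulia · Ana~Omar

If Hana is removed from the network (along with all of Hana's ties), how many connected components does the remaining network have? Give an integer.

1

Hana's neighbors (Eli, Mei, and Omar) remain reachable from one another through other ties, so the rest of the network stays in one piece.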